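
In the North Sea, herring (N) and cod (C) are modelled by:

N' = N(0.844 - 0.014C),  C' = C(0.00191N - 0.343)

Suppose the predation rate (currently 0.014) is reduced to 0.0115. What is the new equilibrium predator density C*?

C* ≈ 73.4

At the interior fixed point, setting dN/dt = 0 with N > 0 fixes C* = (prey growth rate)/(NC coefficient) — independent of the other coefficients.
With the change, C* = 0.844/0.0115 = 73.4; it rises from 60.3.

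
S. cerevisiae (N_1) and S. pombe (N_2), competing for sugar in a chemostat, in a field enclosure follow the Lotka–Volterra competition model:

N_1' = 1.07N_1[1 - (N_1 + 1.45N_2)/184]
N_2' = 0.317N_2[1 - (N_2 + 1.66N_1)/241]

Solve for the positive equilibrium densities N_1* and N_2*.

N_1* ≈ 118, N_2* ≈ 45.8

Setting both brackets to zero gives the nullclines N_1 + 1.45N_2 = 184 and 1.66N_1 + N_2 = 241.
Substituting N_2 = 241 - 1.66N_1 into the first: N_1(1 - 1.45·1.66) = 184 - 1.45·241.
So N_1* = -165/-1.41 = 118, and then N_2* = 241 - 1.66·118 = 45.8.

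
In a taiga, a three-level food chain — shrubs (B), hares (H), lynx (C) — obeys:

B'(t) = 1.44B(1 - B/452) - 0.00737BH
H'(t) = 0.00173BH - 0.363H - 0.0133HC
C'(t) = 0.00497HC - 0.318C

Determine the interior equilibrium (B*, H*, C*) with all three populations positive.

From dC/dt = 0: 0.00497H* = 0.318, so H* = 64.
From dB/dt = 0: 1.44(1 - B*/452) = 0.00737·64, giving B* = 452·(1 - 0.327) = 304.
From dH/dt = 0: 0.00173·304 - 0.363 = 0.0133C*, so C* = 0.163/0.0133 = 12.2.

B* ≈ 304, H* ≈ 64, C* ≈ 12.2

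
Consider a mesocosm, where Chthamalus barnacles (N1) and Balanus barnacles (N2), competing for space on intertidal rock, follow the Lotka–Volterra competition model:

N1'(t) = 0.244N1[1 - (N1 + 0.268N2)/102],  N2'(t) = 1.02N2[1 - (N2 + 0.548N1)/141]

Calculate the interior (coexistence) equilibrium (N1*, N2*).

N1* ≈ 75.3, N2* ≈ 99.8

Setting both brackets to zero gives the nullclines N1 + 0.268N2 = 102 and 0.548N1 + N2 = 141.
Substituting N2 = 141 - 0.548N1 into the first: N1(1 - 0.268·0.548) = 102 - 0.268·141.
So N1* = 64.2/0.853 = 75.3, and then N2* = 141 - 0.548·75.3 = 99.8.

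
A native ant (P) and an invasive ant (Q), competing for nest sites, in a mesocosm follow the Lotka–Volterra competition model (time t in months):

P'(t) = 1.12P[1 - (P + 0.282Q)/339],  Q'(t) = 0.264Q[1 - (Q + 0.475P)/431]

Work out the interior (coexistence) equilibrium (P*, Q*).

Setting both brackets to zero gives the nullclines P + 0.282Q = 339 and 0.475P + Q = 431.
Substituting Q = 431 - 0.475P into the first: P(1 - 0.282·0.475) = 339 - 0.282·431.
So P* = 217/0.866 = 251, and then Q* = 431 - 0.475·251 = 312.

P* ≈ 251, Q* ≈ 312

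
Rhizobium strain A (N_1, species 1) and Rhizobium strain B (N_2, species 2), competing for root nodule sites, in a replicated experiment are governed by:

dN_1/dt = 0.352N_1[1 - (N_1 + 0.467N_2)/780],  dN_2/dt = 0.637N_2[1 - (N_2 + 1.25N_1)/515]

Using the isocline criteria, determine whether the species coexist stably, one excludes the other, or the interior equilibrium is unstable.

species 1 excludes species 2

Compare the nullcline intercepts: K1/α12 = 780/0.467 = 1670 > K2 = 515; K2/α21 = 515/1.25 = 412 < K1 = 780.
Since the inequalities point opposite ways, species 1 can invade but species 2 cannot.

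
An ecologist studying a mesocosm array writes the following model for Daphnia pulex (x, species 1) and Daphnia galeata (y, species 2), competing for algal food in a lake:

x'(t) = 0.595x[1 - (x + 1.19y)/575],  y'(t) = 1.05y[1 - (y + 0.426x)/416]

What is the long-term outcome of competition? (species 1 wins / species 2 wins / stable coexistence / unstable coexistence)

stable coexistence

Compare the nullcline intercepts: K1/α12 = 575/1.19 = 483 > K2 = 416; K2/α21 = 416/0.426 = 977 > K1 = 575.
Since both inequalities hold, each species can invade when rare, so the interior equilibrium is stable.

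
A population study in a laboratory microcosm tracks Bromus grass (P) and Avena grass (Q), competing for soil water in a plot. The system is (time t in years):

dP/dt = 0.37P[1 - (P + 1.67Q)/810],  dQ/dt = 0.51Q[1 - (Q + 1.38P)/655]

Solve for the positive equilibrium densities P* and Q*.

Setting both brackets to zero gives the nullclines P + 1.67Q = 810 and 1.38P + Q = 655.
Substituting Q = 655 - 1.38P into the first: P(1 - 1.67·1.38) = 810 - 1.67·655.
So P* = -284/-1.3 = 218, and then Q* = 655 - 1.38·218 = 355.

P* ≈ 218, Q* ≈ 355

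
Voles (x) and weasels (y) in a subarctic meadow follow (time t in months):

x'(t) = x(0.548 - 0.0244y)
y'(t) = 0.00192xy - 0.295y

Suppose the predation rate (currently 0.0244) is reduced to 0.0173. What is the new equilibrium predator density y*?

y* ≈ 31.7

At the interior fixed point, setting dx/dt = 0 with x > 0 fixes y* = (prey growth rate)/(xy coefficient) — independent of the other coefficients.
With the change, y* = 0.548/0.0173 = 31.7; it rises from 22.5.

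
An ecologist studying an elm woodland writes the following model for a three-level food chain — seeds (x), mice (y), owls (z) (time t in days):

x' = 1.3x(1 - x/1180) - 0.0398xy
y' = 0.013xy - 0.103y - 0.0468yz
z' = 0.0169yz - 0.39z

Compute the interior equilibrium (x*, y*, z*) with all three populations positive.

From dz/dt = 0: 0.0169y* = 0.39, so y* = 23.1.
From dx/dt = 0: 1.3(1 - x*/1180) = 0.0398·23.1, giving x* = 1180·(1 - 0.707) = 346.
From dy/dt = 0: 0.013·346 - 0.103 = 0.0468z*, so z* = 4.4/0.0468 = 94.

x* ≈ 346, y* ≈ 23.1, z* ≈ 94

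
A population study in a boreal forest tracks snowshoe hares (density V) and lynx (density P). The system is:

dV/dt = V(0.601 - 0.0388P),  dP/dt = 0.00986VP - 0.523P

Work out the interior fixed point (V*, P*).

V* ≈ 53, P* ≈ 15.5

Set dP/dt = 0 with P > 0: 0.00986V - 0.523 = 0, so V* = 0.523/0.00986 = 53.
Set dV/dt = 0 with V > 0: 0.601 - 0.0388P = 0, so P* = 0.601/0.0388 = 15.5.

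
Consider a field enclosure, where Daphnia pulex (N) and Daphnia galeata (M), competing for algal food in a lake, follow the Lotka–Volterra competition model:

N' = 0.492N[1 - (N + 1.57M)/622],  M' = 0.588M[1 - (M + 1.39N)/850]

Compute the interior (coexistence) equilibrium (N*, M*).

Setting both brackets to zero gives the nullclines N + 1.57M = 622 and 1.39N + M = 850.
Substituting M = 850 - 1.39N into the first: N(1 - 1.57·1.39) = 622 - 1.57·850.
So N* = -712/-1.18 = 603, and then M* = 850 - 1.39·603 = 12.3.

N* ≈ 603, M* ≈ 12.3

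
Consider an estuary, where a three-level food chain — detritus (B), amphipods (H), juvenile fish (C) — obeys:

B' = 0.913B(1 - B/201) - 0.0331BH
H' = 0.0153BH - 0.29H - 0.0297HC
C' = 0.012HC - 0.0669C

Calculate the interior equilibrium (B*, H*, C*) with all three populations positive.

From dC/dt = 0: 0.012H* = 0.0669, so H* = 5.58.
From dB/dt = 0: 0.913(1 - B*/201) = 0.0331·5.58, giving B* = 201·(1 - 0.202) = 160.
From dH/dt = 0: 0.0153·160 - 0.29 = 0.0297C*, so C* = 2.16/0.0297 = 72.9.

B* ≈ 160, H* ≈ 5.58, C* ≈ 72.9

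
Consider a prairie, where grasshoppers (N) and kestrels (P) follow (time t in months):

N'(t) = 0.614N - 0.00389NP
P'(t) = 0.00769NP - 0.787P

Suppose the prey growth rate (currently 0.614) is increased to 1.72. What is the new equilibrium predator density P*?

At the interior fixed point, setting dN/dt = 0 with N > 0 fixes P* = (prey growth rate)/(NP coefficient) — independent of the other coefficients.
With the change, P* = 1.72/0.00389 = 442; it rises from 158.

P* ≈ 442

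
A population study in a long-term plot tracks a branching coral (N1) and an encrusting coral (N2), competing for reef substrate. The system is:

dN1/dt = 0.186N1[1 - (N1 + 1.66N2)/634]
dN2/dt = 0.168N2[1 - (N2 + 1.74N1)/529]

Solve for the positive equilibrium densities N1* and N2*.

N1* ≈ 129, N2* ≈ 304

Setting both brackets to zero gives the nullclines N1 + 1.66N2 = 634 and 1.74N1 + N2 = 529.
Substituting N2 = 529 - 1.74N1 into the first: N1(1 - 1.66·1.74) = 634 - 1.66·529.
So N1* = -244/-1.89 = 129, and then N2* = 529 - 1.74·129 = 304.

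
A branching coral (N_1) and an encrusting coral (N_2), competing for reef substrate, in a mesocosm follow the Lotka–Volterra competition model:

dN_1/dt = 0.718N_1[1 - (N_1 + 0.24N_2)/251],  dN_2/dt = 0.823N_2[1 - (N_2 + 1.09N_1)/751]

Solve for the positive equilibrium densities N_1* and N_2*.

Setting both brackets to zero gives the nullclines N_1 + 0.24N_2 = 251 and 1.09N_1 + N_2 = 751.
Substituting N_2 = 751 - 1.09N_1 into the first: N_1(1 - 0.24·1.09) = 251 - 0.24·751.
So N_1* = 70.8/0.738 = 95.8, and then N_2* = 751 - 1.09·95.8 = 647.

N_1* ≈ 95.8, N_2* ≈ 647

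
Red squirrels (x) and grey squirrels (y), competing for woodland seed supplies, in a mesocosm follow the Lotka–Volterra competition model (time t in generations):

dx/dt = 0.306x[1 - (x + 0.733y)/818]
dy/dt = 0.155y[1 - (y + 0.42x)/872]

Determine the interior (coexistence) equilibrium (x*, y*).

Setting both brackets to zero gives the nullclines x + 0.733y = 818 and 0.42x + y = 872.
Substituting y = 872 - 0.42x into the first: x(1 - 0.733·0.42) = 818 - 0.733·872.
So x* = 179/0.692 = 258, and then y* = 872 - 0.42·258 = 763.

x* ≈ 258, y* ≈ 763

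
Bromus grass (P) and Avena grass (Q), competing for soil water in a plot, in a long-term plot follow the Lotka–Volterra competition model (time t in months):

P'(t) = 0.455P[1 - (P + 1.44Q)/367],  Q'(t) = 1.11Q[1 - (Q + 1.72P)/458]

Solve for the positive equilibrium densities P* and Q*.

P* ≈ 198, Q* ≈ 117

Setting both brackets to zero gives the nullclines P + 1.44Q = 367 and 1.72P + Q = 458.
Substituting Q = 458 - 1.72P into the first: P(1 - 1.44·1.72) = 367 - 1.44·458.
So P* = -293/-1.48 = 198, and then Q* = 458 - 1.72·198 = 117.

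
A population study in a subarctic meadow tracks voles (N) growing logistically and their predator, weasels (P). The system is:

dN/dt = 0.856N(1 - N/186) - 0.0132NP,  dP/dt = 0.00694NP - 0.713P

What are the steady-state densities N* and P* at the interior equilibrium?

From dP/dt = 0 with P > 0: 0.00694N* = 0.713, so N* = 103.
Substitute into dN/dt = 0: 0.856(1 - 103/186) = 0.0132P*.
The bracket is 0.448, giving P* = 0.383/0.0132 = 29.

N* ≈ 103, P* ≈ 29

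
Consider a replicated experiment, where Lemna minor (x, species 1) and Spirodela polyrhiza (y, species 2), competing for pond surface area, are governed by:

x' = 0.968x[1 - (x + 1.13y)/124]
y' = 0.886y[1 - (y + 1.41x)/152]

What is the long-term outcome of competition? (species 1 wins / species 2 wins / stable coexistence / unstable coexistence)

Compare the nullcline intercepts: K1/α12 = 124/1.13 = 110 < K2 = 152; K2/α21 = 152/1.41 = 108 < K1 = 124.
Since both are reversed, neither can invade when rare; the interior point is a saddle.

unstable coexistence (outcome depends on initial conditions)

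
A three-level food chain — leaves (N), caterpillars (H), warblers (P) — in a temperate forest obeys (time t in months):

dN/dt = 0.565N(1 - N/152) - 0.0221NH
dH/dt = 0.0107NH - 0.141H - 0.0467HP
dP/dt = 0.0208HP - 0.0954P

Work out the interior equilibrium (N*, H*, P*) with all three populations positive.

N* ≈ 125, H* ≈ 4.59, P* ≈ 25.6

From dP/dt = 0: 0.0208H* = 0.0954, so H* = 4.59.
From dN/dt = 0: 0.565(1 - N*/152) = 0.0221·4.59, giving N* = 152·(1 - 0.179) = 125.
From dH/dt = 0: 0.0107·125 - 0.141 = 0.0467P*, so P* = 1.19/0.0467 = 25.6.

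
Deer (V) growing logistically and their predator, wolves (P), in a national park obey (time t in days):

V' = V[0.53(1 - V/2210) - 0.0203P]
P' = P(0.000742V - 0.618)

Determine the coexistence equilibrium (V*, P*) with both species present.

V* ≈ 833, P* ≈ 16.3

From dP/dt = 0 with P > 0: 0.000742V* = 0.618, so V* = 833.
Substitute into dV/dt = 0: 0.53(1 - 833/2210) = 0.0203P*.
The bracket is 0.623, giving P* = 0.33/0.0203 = 16.3.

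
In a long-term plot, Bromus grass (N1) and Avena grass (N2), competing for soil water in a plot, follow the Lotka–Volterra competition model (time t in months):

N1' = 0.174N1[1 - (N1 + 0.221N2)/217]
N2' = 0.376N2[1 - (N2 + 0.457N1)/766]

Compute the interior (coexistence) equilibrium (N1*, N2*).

N1* ≈ 53.1, N2* ≈ 742

Setting both brackets to zero gives the nullclines N1 + 0.221N2 = 217 and 0.457N1 + N2 = 766.
Substituting N2 = 766 - 0.457N1 into the first: N1(1 - 0.221·0.457) = 217 - 0.221·766.
So N1* = 47.7/0.899 = 53.1, and then N2* = 766 - 0.457·53.1 = 742.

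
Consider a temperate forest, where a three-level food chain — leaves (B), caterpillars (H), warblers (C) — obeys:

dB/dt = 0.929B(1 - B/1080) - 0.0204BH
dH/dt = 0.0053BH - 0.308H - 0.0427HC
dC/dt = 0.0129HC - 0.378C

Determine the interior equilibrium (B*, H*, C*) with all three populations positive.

B* ≈ 385, H* ≈ 29.3, C* ≈ 40.6

From dC/dt = 0: 0.0129H* = 0.378, so H* = 29.3.
From dB/dt = 0: 0.929(1 - B*/1080) = 0.0204·29.3, giving B* = 1080·(1 - 0.643) = 385.
From dH/dt = 0: 0.0053·385 - 0.308 = 0.0427C*, so C* = 1.73/0.0427 = 40.6.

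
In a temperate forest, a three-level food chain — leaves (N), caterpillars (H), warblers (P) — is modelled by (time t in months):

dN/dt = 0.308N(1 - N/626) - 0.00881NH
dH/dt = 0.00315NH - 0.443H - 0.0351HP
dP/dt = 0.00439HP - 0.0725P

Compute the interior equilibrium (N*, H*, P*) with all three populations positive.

N* ≈ 330, H* ≈ 16.5, P* ≈ 17

From dP/dt = 0: 0.00439H* = 0.0725, so H* = 16.5.
From dN/dt = 0: 0.308(1 - N*/626) = 0.00881·16.5, giving N* = 626·(1 - 0.472) = 330.
From dH/dt = 0: 0.00315·330 - 0.443 = 0.0351P*, so P* = 0.597/0.0351 = 17.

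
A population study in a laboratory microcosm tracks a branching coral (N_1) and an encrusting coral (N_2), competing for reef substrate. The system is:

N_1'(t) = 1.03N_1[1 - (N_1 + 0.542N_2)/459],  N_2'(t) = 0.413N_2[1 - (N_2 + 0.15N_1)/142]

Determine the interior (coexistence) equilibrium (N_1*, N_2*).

Setting both brackets to zero gives the nullclines N_1 + 0.542N_2 = 459 and 0.15N_1 + N_2 = 142.
Substituting N_2 = 142 - 0.15N_1 into the first: N_1(1 - 0.542·0.15) = 459 - 0.542·142.
So N_1* = 382/0.919 = 416, and then N_2* = 142 - 0.15·416 = 79.6.

N_1* ≈ 416, N_2* ≈ 79.6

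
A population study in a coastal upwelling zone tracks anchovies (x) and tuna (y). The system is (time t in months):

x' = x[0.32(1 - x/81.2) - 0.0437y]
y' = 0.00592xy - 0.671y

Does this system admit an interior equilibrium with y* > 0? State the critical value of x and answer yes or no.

The predator equation gives dy/dt > 0 only when x > 0.671/0.00592 = 113.
Without the predator, x → K = 81.2. Since 81.2 < 113, the predator cannot invade.

Threshold x = 113; K < 113, so no, the predator goes extinct.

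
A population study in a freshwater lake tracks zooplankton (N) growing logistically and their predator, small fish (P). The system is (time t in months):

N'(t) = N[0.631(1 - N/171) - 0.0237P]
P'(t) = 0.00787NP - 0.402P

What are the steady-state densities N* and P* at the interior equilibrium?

From dP/dt = 0 with P > 0: 0.00787N* = 0.402, so N* = 51.1.
Substitute into dN/dt = 0: 0.631(1 - 51.1/171) = 0.0237P*.
The bracket is 0.701, giving P* = 0.443/0.0237 = 18.7.

N* ≈ 51.1, P* ≈ 18.7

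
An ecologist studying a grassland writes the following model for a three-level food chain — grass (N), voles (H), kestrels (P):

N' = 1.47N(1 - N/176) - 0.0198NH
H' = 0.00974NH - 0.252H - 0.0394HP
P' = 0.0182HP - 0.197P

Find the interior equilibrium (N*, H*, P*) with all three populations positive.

N* ≈ 150, H* ≈ 10.8, P* ≈ 30.8

From dP/dt = 0: 0.0182H* = 0.197, so H* = 10.8.
From dN/dt = 0: 1.47(1 - N*/176) = 0.0198·10.8, giving N* = 176·(1 - 0.146) = 150.
From dH/dt = 0: 0.00974·150 - 0.252 = 0.0394P*, so P* = 1.21/0.0394 = 30.8.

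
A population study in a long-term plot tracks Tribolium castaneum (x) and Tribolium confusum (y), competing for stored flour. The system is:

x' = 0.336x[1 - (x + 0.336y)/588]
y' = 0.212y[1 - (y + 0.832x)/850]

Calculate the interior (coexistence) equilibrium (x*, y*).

x* ≈ 420, y* ≈ 501

Setting both brackets to zero gives the nullclines x + 0.336y = 588 and 0.832x + y = 850.
Substituting y = 850 - 0.832x into the first: x(1 - 0.336·0.832) = 588 - 0.336·850.
So x* = 302/0.72 = 420, and then y* = 850 - 0.832·420 = 501.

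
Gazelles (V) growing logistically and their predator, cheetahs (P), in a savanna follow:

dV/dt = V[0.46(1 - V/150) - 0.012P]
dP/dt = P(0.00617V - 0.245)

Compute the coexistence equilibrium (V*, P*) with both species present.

V* ≈ 39.7, P* ≈ 28.2

From dP/dt = 0 with P > 0: 0.00617V* = 0.245, so V* = 39.7.
Substitute into dV/dt = 0: 0.46(1 - 39.7/150) = 0.012P*.
The bracket is 0.735, giving P* = 0.338/0.012 = 28.2.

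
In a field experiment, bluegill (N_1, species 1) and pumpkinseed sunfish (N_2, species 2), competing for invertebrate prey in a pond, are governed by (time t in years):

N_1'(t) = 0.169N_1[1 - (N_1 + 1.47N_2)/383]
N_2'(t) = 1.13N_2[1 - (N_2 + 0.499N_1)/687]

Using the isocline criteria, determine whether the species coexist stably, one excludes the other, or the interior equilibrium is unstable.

species 2 excludes species 1

Compare the nullcline intercepts: K1/α12 = 383/1.47 = 261 < K2 = 687; K2/α21 = 687/0.499 = 1380 > K1 = 383.
Since the inequalities point opposite ways, species 2 can invade but species 1 cannot.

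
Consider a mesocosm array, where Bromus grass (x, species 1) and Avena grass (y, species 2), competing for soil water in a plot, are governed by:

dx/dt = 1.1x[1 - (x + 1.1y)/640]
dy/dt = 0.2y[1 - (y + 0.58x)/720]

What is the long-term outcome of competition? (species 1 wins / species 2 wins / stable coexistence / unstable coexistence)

Compare the nullcline intercepts: K1/α12 = 640/1.1 = 582 < K2 = 720; K2/α21 = 720/0.58 = 1240 > K1 = 640.
Since the inequalities point opposite ways, species 2 can invade but species 1 cannot.

species 2 excludes species 1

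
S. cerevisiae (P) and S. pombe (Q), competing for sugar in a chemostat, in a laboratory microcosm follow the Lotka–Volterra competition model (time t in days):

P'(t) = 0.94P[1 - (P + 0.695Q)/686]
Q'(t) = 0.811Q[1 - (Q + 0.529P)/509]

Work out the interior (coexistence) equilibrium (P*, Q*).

Setting both brackets to zero gives the nullclines P + 0.695Q = 686 and 0.529P + Q = 509.
Substituting Q = 509 - 0.529P into the first: P(1 - 0.695·0.529) = 686 - 0.695·509.
So P* = 332/0.632 = 525, and then Q* = 509 - 0.529·525 = 231.

P* ≈ 525, Q* ≈ 231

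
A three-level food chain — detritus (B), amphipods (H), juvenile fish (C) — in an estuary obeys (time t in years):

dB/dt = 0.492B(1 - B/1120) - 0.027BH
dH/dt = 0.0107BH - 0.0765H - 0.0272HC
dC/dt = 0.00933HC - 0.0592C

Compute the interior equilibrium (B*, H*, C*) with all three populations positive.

B* ≈ 730, H* ≈ 6.35, C* ≈ 284

From dC/dt = 0: 0.00933H* = 0.0592, so H* = 6.35.
From dB/dt = 0: 0.492(1 - B*/1120) = 0.027·6.35, giving B* = 1120·(1 - 0.348) = 730.
From dH/dt = 0: 0.0107·730 - 0.0765 = 0.0272C*, so C* = 7.73/0.0272 = 284.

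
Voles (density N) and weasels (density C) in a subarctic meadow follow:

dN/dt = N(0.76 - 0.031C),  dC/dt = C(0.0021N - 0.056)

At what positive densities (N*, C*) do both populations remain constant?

N* ≈ 26.7, C* ≈ 24.5

Set dC/dt = 0 with C > 0: 0.0021N - 0.056 = 0, so N* = 0.056/0.0021 = 26.7.
Set dN/dt = 0 with N > 0: 0.76 - 0.031C = 0, so C* = 0.76/0.031 = 24.5.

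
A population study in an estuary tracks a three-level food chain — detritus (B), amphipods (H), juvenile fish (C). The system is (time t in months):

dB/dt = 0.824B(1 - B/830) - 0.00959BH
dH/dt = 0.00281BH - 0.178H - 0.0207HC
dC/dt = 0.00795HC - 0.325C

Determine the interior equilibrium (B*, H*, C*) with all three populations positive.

From dC/dt = 0: 0.00795H* = 0.325, so H* = 40.9.
From dB/dt = 0: 0.824(1 - B*/830) = 0.00959·40.9, giving B* = 830·(1 - 0.476) = 435.
From dH/dt = 0: 0.00281·435 - 0.178 = 0.0207C*, so C* = 1.04/0.0207 = 50.5.

B* ≈ 435, H* ≈ 40.9, C* ≈ 50.5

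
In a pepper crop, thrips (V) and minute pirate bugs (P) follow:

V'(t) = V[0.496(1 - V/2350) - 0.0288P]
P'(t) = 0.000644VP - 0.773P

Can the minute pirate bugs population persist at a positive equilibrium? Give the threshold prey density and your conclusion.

Threshold V = 1200; K > 1200, so yes, the predator persists.

The predator equation gives dP/dt > 0 only when V > 0.773/0.000644 = 1200.
Without the predator, V → K = 2350. Since 2350 > 1200, the predator can invade and persist.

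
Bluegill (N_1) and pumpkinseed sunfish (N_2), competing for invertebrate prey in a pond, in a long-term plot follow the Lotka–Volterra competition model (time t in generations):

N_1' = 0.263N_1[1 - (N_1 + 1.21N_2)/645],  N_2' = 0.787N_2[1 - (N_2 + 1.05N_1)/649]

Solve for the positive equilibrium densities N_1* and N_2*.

N_1* ≈ 519, N_2* ≈ 104

Setting both brackets to zero gives the nullclines N_1 + 1.21N_2 = 645 and 1.05N_1 + N_2 = 649.
Substituting N_2 = 649 - 1.05N_1 into the first: N_1(1 - 1.21·1.05) = 645 - 1.21·649.
So N_1* = -140/-0.27 = 519, and then N_2* = 649 - 1.05·519 = 104.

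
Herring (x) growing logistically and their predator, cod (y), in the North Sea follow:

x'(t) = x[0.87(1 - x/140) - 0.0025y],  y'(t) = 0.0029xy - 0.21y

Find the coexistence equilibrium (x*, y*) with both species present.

x* ≈ 72.4, y* ≈ 168

From dy/dt = 0 with y > 0: 0.0029x* = 0.21, so x* = 72.4.
Substitute into dx/dt = 0: 0.87(1 - 72.4/140) = 0.0025y*.
The bracket is 0.483, giving y* = 0.42/0.0025 = 168.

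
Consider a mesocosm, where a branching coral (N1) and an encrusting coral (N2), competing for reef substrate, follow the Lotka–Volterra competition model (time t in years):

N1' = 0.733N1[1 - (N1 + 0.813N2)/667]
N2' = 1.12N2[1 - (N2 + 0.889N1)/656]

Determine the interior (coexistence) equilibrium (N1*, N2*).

N1* ≈ 482, N2* ≈ 227

Setting both brackets to zero gives the nullclines N1 + 0.813N2 = 667 and 0.889N1 + N2 = 656.
Substituting N2 = 656 - 0.889N1 into the first: N1(1 - 0.813·0.889) = 667 - 0.813·656.
So N1* = 134/0.277 = 482, and then N2* = 656 - 0.889·482 = 227.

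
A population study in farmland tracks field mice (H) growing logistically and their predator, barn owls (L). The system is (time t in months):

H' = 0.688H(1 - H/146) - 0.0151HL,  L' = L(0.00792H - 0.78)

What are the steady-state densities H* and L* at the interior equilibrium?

From dL/dt = 0 with L > 0: 0.00792H* = 0.78, so H* = 98.5.
Substitute into dH/dt = 0: 0.688(1 - 98.5/146) = 0.0151L*.
The bracket is 0.325, giving L* = 0.224/0.0151 = 14.8.

H* ≈ 98.5, L* ≈ 14.8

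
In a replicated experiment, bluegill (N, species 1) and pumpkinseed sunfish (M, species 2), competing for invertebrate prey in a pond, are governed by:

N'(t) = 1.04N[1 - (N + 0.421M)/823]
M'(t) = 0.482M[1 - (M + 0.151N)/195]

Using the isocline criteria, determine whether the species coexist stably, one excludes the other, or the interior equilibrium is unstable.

Compare the nullcline intercepts: K1/α12 = 823/0.421 = 1950 > K2 = 195; K2/α21 = 195/0.151 = 1290 > K1 = 823.
Since both inequalities hold, each species can invade when rare, so the interior equilibrium is stable.

stable coexistence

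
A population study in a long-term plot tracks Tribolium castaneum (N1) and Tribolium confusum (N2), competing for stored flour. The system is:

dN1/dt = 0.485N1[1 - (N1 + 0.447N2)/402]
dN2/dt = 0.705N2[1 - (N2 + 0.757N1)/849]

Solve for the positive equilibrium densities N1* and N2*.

Setting both brackets to zero gives the nullclines N1 + 0.447N2 = 402 and 0.757N1 + N2 = 849.
Substituting N2 = 849 - 0.757N1 into the first: N1(1 - 0.447·0.757) = 402 - 0.447·849.
So N1* = 22.5/0.662 = 34, and then N2* = 849 - 0.757·34 = 823.

N1* ≈ 34, N2* ≈ 823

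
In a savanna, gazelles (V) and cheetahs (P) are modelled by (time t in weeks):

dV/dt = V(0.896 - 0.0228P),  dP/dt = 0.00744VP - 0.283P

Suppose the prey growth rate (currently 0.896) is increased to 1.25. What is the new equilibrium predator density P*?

P* ≈ 54.8

At the interior fixed point, setting dV/dt = 0 with V > 0 fixes P* = (prey growth rate)/(VP coefficient) — independent of the other coefficients.
With the change, P* = 1.25/0.0228 = 54.8; it rises from 39.3.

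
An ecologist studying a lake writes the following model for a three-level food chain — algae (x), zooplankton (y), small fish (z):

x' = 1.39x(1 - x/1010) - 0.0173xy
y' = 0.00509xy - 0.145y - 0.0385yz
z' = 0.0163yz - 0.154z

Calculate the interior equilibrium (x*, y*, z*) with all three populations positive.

From dz/dt = 0: 0.0163y* = 0.154, so y* = 9.45.
From dx/dt = 0: 1.39(1 - x*/1010) = 0.0173·9.45, giving x* = 1010·(1 - 0.118) = 891.
From dy/dt = 0: 0.00509·891 - 0.145 = 0.0385z*, so z* = 4.39/0.0385 = 114.

x* ≈ 891, y* ≈ 9.45, z* ≈ 114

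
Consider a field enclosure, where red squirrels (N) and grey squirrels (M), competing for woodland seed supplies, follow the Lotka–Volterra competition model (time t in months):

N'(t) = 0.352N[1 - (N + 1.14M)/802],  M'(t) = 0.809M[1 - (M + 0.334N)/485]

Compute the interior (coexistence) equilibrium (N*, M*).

N* ≈ 402, M* ≈ 351

Setting both brackets to zero gives the nullclines N + 1.14M = 802 and 0.334N + M = 485.
Substituting M = 485 - 0.334N into the first: N(1 - 1.14·0.334) = 802 - 1.14·485.
So N* = 249/0.619 = 402, and then M* = 485 - 0.334·402 = 351.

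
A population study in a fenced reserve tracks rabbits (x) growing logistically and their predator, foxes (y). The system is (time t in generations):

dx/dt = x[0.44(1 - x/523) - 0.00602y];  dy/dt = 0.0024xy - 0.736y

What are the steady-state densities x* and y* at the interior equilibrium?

From dy/dt = 0 with y > 0: 0.0024x* = 0.736, so x* = 307.
Substitute into dx/dt = 0: 0.44(1 - 307/523) = 0.00602y*.
The bracket is 0.414, giving y* = 0.182/0.00602 = 30.2.

x* ≈ 307, y* ≈ 30.2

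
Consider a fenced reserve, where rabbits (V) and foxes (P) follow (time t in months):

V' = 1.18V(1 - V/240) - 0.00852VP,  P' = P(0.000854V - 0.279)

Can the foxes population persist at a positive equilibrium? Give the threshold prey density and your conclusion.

The predator equation gives dP/dt > 0 only when V > 0.279/0.000854 = 327.
Without the predator, V → K = 240. Since 240 < 327, the predator cannot invade.

Threshold V = 327; K < 327, so no, the predator goes extinct.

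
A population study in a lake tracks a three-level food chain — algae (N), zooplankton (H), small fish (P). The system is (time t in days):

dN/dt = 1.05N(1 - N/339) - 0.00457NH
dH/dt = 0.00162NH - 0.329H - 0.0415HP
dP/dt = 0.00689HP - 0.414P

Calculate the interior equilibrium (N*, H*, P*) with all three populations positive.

N* ≈ 250, H* ≈ 60.1, P* ≈ 1.84

From dP/dt = 0: 0.00689H* = 0.414, so H* = 60.1.
From dN/dt = 0: 1.05(1 - N*/339) = 0.00457·60.1, giving N* = 339·(1 - 0.262) = 250.
From dH/dt = 0: 0.00162·250 - 0.329 = 0.0415P*, so P* = 0.0766/0.0415 = 1.84.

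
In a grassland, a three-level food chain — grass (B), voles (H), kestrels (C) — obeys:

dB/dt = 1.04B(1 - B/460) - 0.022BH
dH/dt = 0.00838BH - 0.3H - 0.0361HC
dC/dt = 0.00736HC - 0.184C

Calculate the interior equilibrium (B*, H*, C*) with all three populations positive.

B* ≈ 217, H* ≈ 25, C* ≈ 42

From dC/dt = 0: 0.00736H* = 0.184, so H* = 25.
From dB/dt = 0: 1.04(1 - B*/460) = 0.022·25, giving B* = 460·(1 - 0.529) = 217.
From dH/dt = 0: 0.00838·217 - 0.3 = 0.0361C*, so C* = 1.52/0.0361 = 42.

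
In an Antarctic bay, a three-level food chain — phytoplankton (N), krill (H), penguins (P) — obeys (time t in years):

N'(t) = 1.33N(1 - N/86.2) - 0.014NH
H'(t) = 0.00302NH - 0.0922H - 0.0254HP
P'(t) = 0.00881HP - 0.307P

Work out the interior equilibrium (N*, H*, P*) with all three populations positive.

N* ≈ 54.6, H* ≈ 34.8, P* ≈ 2.86

From dP/dt = 0: 0.00881H* = 0.307, so H* = 34.8.
From dN/dt = 0: 1.33(1 - N*/86.2) = 0.014·34.8, giving N* = 86.2·(1 - 0.367) = 54.6.
From dH/dt = 0: 0.00302·54.6 - 0.0922 = 0.0254P*, so P* = 0.0726/0.0254 = 2.86.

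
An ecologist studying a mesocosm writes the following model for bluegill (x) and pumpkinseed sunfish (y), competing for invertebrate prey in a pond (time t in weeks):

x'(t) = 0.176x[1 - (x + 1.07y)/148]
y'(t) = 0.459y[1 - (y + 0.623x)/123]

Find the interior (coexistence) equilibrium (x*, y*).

x* ≈ 49.2, y* ≈ 92.4

Setting both brackets to zero gives the nullclines x + 1.07y = 148 and 0.623x + y = 123.
Substituting y = 123 - 0.623x into the first: x(1 - 1.07·0.623) = 148 - 1.07·123.
So x* = 16.4/0.333 = 49.2, and then y* = 123 - 0.623·49.2 = 92.4.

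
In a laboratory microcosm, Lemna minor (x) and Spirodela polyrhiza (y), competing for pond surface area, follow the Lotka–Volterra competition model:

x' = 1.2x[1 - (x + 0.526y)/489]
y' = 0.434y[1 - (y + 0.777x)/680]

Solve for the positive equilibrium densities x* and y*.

x* ≈ 222, y* ≈ 507

Setting both brackets to zero gives the nullclines x + 0.526y = 489 and 0.777x + y = 680.
Substituting y = 680 - 0.777x into the first: x(1 - 0.526·0.777) = 489 - 0.526·680.
So x* = 131/0.591 = 222, and then y* = 680 - 0.777·222 = 507.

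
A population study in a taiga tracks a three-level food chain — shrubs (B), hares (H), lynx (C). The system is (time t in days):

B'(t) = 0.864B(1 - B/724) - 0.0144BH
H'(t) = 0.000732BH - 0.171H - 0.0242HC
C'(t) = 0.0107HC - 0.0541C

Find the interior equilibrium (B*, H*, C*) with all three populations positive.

B* ≈ 663, H* ≈ 5.06, C* ≈ 13

From dC/dt = 0: 0.0107H* = 0.0541, so H* = 5.06.
From dB/dt = 0: 0.864(1 - B*/724) = 0.0144·5.06, giving B* = 724·(1 - 0.0843) = 663.
From dH/dt = 0: 0.000732·663 - 0.171 = 0.0242C*, so C* = 0.314/0.0242 = 13.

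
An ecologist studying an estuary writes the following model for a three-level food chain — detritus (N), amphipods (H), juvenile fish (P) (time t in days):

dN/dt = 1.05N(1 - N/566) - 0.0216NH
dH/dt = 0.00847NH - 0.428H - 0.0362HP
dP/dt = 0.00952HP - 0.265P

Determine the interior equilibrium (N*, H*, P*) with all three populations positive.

From dP/dt = 0: 0.00952H* = 0.265, so H* = 27.8.
From dN/dt = 0: 1.05(1 - N*/566) = 0.0216·27.8, giving N* = 566·(1 - 0.573) = 242.
From dH/dt = 0: 0.00847·242 - 0.428 = 0.0362P*, so P* = 1.62/0.0362 = 44.8.

N* ≈ 242, H* ≈ 27.8, P* ≈ 44.8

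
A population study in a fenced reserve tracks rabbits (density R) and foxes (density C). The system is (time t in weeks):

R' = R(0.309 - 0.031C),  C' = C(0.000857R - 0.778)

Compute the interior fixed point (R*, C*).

R* ≈ 908, C* ≈ 9.97

Set dC/dt = 0 with C > 0: 0.000857R - 0.778 = 0, so R* = 0.778/0.000857 = 908.
Set dR/dt = 0 with R > 0: 0.309 - 0.031C = 0, so C* = 0.309/0.031 = 9.97.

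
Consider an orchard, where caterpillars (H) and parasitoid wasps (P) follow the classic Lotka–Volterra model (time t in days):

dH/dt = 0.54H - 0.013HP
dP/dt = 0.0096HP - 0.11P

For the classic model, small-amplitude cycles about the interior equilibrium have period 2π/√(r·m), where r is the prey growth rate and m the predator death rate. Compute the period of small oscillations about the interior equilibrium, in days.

T ≈ 25.8 days

Here r = 0.54 and m = 0.11, so r·m = 0.0594.
ω = √0.0594 = 0.244 per day, hence T = 2π/ω ≈ 25.8 days.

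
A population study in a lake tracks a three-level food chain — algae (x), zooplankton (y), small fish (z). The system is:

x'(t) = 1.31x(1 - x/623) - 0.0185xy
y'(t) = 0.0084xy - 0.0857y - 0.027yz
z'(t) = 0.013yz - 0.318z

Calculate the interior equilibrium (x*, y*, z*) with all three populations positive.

From dz/dt = 0: 0.013y* = 0.318, so y* = 24.5.
From dx/dt = 0: 1.31(1 - x*/623) = 0.0185·24.5, giving x* = 623·(1 - 0.345) = 408.
From dy/dt = 0: 0.0084·408 - 0.0857 = 0.027z*, so z* = 3.34/0.027 = 124.

x* ≈ 408, y* ≈ 24.5, z* ≈ 124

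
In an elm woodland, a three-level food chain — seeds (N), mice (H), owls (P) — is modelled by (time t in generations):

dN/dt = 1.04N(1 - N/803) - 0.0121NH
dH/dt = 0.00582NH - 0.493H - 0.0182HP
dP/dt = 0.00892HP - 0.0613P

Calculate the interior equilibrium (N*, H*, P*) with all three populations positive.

N* ≈ 739, H* ≈ 6.87, P* ≈ 209

From dP/dt = 0: 0.00892H* = 0.0613, so H* = 6.87.
From dN/dt = 0: 1.04(1 - N*/803) = 0.0121·6.87, giving N* = 803·(1 - 0.08) = 739.
From dH/dt = 0: 0.00582·739 - 0.493 = 0.0182P*, so P* = 3.81/0.0182 = 209.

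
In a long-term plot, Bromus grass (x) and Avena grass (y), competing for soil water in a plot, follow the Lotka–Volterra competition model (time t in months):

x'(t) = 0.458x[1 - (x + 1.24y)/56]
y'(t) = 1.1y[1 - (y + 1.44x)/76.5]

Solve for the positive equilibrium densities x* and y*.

Setting both brackets to zero gives the nullclines x + 1.24y = 56 and 1.44x + y = 76.5.
Substituting y = 76.5 - 1.44x into the first: x(1 - 1.24·1.44) = 56 - 1.24·76.5.
So x* = -38.9/-0.786 = 49.5, and then y* = 76.5 - 1.44·49.5 = 5.27.

x* ≈ 49.5, y* ≈ 5.27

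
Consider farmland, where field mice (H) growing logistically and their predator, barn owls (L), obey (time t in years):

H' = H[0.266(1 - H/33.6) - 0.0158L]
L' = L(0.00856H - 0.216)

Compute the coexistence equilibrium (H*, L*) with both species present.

From dL/dt = 0 with L > 0: 0.00856H* = 0.216, so H* = 25.2.
Substitute into dH/dt = 0: 0.266(1 - 25.2/33.6) = 0.0158L*.
The bracket is 0.249, giving L* = 0.0662/0.0158 = 4.19.

H* ≈ 25.2, L* ≈ 4.19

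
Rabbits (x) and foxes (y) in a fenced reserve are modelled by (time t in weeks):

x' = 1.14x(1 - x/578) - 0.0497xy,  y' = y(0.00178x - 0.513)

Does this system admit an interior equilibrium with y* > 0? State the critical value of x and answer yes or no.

The predator equation gives dy/dt > 0 only when x > 0.513/0.00178 = 288.
Without the predator, x → K = 578. Since 578 > 288, the predator can invade and persist.

Threshold x = 288; K > 288, so yes, the predator persists.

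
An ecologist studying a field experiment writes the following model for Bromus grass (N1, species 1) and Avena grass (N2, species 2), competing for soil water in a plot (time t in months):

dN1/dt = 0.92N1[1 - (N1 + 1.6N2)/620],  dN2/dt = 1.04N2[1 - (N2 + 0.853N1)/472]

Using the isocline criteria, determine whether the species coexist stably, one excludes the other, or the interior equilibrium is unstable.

Compare the nullcline intercepts: K1/α12 = 620/1.6 = 388 < K2 = 472; K2/α21 = 472/0.853 = 553 < K1 = 620.
Since both are reversed, neither can invade when rare; the interior point is a saddle.

unstable coexistence (outcome depends on initial conditions)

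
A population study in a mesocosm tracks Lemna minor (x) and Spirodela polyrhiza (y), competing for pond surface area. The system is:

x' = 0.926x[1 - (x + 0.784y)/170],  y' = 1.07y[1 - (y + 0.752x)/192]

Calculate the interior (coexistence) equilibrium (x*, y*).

Setting both brackets to zero gives the nullclines x + 0.784y = 170 and 0.752x + y = 192.
Substituting y = 192 - 0.752x into the first: x(1 - 0.784·0.752) = 170 - 0.784·192.
So x* = 19.5/0.41 = 47.4, and then y* = 192 - 0.752·47.4 = 156.

x* ≈ 47.4, y* ≈ 156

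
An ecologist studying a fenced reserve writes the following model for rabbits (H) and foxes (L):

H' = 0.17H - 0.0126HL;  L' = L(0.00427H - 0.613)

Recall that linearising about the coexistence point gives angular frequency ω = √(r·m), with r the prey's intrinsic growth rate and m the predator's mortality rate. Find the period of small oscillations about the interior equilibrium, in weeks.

T ≈ 19.5 weeks

Here r = 0.17 and m = 0.613, so r·m = 0.104.
ω = √0.104 = 0.323 per week, hence T = 2π/ω ≈ 19.5 weeks.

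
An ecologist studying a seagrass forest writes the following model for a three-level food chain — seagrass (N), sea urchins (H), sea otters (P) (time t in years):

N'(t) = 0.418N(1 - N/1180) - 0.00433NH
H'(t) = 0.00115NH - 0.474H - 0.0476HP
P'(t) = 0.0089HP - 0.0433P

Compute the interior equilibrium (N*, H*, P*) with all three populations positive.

N* ≈ 1120, H* ≈ 4.87, P* ≈ 17.1

From dP/dt = 0: 0.0089H* = 0.0433, so H* = 4.87.
From dN/dt = 0: 0.418(1 - N*/1180) = 0.00433·4.87, giving N* = 1180·(1 - 0.0504) = 1120.
From dH/dt = 0: 0.00115·1120 - 0.474 = 0.0476P*, so P* = 0.815/0.0476 = 17.1.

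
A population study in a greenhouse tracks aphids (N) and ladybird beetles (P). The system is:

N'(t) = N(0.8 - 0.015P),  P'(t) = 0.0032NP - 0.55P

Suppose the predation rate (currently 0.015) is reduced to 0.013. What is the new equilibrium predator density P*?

P* ≈ 61.5

At the interior fixed point, setting dN/dt = 0 with N > 0 fixes P* = (prey growth rate)/(NP coefficient) — independent of the other coefficients.
With the change, P* = 0.8/0.013 = 61.5; it rises from 53.3.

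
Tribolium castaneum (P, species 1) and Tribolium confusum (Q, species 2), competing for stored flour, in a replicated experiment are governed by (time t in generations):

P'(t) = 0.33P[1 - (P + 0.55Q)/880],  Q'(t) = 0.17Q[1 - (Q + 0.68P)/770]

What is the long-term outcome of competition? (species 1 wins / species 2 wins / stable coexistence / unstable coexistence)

Compare the nullcline intercepts: K1/α12 = 880/0.55 = 1600 > K2 = 770; K2/α21 = 770/0.68 = 1130 > K1 = 880.
Since both inequalities hold, each species can invade when rare, so the interior equilibrium is stable.

stable coexistence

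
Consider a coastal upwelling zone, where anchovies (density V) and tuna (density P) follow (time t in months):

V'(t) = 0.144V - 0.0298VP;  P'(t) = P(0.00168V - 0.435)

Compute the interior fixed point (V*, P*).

V* ≈ 259, P* ≈ 4.83

Set dP/dt = 0 with P > 0: 0.00168V - 0.435 = 0, so V* = 0.435/0.00168 = 259.
Set dV/dt = 0 with V > 0: 0.144 - 0.0298P = 0, so P* = 0.144/0.0298 = 4.83.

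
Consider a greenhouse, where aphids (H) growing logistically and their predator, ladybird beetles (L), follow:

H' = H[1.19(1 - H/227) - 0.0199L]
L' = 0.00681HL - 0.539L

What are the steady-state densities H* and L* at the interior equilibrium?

From dL/dt = 0 with L > 0: 0.00681H* = 0.539, so H* = 79.1.
Substitute into dH/dt = 0: 1.19(1 - 79.1/227) = 0.0199L*.
The bracket is 0.651, giving L* = 0.775/0.0199 = 38.9.

H* ≈ 79.1, L* ≈ 38.9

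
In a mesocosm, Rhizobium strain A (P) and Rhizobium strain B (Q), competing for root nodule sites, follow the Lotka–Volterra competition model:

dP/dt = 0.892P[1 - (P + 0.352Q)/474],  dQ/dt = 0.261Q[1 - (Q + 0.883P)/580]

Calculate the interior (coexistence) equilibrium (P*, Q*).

Setting both brackets to zero gives the nullclines P + 0.352Q = 474 and 0.883P + Q = 580.
Substituting Q = 580 - 0.883P into the first: P(1 - 0.352·0.883) = 474 - 0.352·580.
So P* = 270/0.689 = 392, and then Q* = 580 - 0.883·392 = 234.

P* ≈ 392, Q* ≈ 234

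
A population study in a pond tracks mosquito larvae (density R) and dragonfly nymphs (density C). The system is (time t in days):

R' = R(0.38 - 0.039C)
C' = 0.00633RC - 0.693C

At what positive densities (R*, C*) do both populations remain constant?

R* ≈ 109, C* ≈ 9.74

Set dC/dt = 0 with C > 0: 0.00633R - 0.693 = 0, so R* = 0.693/0.00633 = 109.
Set dR/dt = 0 with R > 0: 0.38 - 0.039C = 0, so C* = 0.38/0.039 = 9.74.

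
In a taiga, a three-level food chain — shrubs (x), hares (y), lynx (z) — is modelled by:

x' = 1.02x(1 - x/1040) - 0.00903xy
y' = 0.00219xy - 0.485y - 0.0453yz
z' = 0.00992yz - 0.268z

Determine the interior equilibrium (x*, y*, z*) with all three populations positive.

From dz/dt = 0: 0.00992y* = 0.268, so y* = 27.
From dx/dt = 0: 1.02(1 - x*/1040) = 0.00903·27, giving x* = 1040·(1 - 0.239) = 791.
From dy/dt = 0: 0.00219·791 - 0.485 = 0.0453z*, so z* = 1.25/0.0453 = 27.5.

x* ≈ 791, y* ≈ 27, z* ≈ 27.5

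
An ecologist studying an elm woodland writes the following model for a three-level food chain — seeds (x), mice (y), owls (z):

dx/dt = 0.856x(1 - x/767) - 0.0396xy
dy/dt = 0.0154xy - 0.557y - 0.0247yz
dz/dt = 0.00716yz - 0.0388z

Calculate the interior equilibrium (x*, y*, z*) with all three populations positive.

From dz/dt = 0: 0.00716y* = 0.0388, so y* = 5.42.
From dx/dt = 0: 0.856(1 - x*/767) = 0.0396·5.42, giving x* = 767·(1 - 0.251) = 575.
From dy/dt = 0: 0.0154·575 - 0.557 = 0.0247z*, so z* = 8.29/0.0247 = 336.

x* ≈ 575, y* ≈ 5.42, z* ≈ 336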